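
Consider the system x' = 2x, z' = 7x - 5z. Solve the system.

x(t) = K_2e^(2t), z(t) = -K_1e^(-5t) + K_2e^(2t)

Coefficient matrix A = [[2, 0], [7, -5]].
Characteristic polynomial det(A - λI) = λ^2 + 3λ - 10 = 0.
Eigenvalues λ = -5, 2.
For λ=-5: (A-λI) row 1 is [7, 0], so an eigenvector is (0, -1).
For λ=2: (A-λI) row 2 is [7, -7], so an eigenvector is (1, 1).
General solution: K_1e^(-5t)(0,-1) + K_2e^(2t)(1,1).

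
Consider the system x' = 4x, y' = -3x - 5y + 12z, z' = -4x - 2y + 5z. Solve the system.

x(t) = K_3e^(4t), y(t) = 3K_1e^(-t) - 2K_2e^(t) - 3K_3e^(4t), z(t) = K_1e^(-t) - K_2e^(t) - 2K_3e^(4t)

Coefficient matrix A = [[4, 0, 0], [-3, -5, 12], [-4, -2, 5]].
det(A - λI) = 0 gives eigenvalues λ = -1, 1, 4.
For λ=-1: eigenvector (0,3,1).
For λ=1: eigenvector (0,-2,-1).
For λ=4: eigenvector (1,-3,-2).
General solution: K_1e^(-t)(0,3,1) + K_2e^(t)(0,-2,-1) + K_3e^(4t)(1,-3,-2).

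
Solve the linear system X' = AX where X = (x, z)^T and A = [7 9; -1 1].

Coefficient matrix A = [[7, 9], [-1, 1]].
Characteristic polynomial det(A - λI) = λ^2 - 8λ + 16 = 0.
Single eigenvalue λ = 4 with algebraic multiplicity 2.
Eigenvector v = (3,-1); generalized eigenvector w with (A-λI)w=v is (-2,1).
General solution: e^(4t)[C_1·v + C_2·(t·v + w)].

x(t) = 3C_1e^(4t) + 3C_2te^(4t) - 2C_2e^(4t), z(t) = -C_1e^(4t) - C_2te^(4t) + C_2e^(4t)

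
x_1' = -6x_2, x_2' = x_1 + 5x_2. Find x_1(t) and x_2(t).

Coefficient matrix A = [[0, -6], [1, 5]].
Characteristic polynomial det(A - λI) = λ^2 - 5λ + 6 = 0.
Eigenvalues λ = 3, 2.
For λ=3: (A-λI) row 1 is [-3, -6], so an eigenvector is (-2, 1).
For λ=2: (A-λI) row 1 is [-2, -6], so an eigenvector is (-3, 1).
General solution: C_1e^(3t)(-2,1) + C_2e^(2t)(-3,1).

x_1(t) = -2C_1e^(3t) - 3C_2e^(2t), x_2(t) = C_1e^(3t) + C_2e^(2t)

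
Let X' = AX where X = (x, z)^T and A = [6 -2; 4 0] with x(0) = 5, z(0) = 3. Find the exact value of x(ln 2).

104

A = [[6,-2],[4,0]]; eigenvalues λ = 4, 2.
Eigenvectors: (-1,-1) for λ=4, (1,2) for λ=2.
From the initial condition, c_1 = -7, c_2 = -2.
x(ln 2) = (-7)(2^4)(-1) + (-2)(2^2)(1) = 104.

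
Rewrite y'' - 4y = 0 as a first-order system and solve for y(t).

Let x_1 = y, x_2 = y'. Then x_1' = x_2 and x_2' = 4x_1.
A = [[0,1],[4,0]]; det(A-λI) = λ^2 - 4.
Eigenvalues λ = -2, 2 with eigenvectors (1,-2), (1,2).

y(t) = c_1e^(-2t) + c_2e^(2t)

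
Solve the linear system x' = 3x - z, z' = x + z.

Coefficient matrix A = [[3, -1], [1, 1]].
Characteristic polynomial det(A - λI) = λ^2 - 4λ + 4 = 0.
Single eigenvalue λ = 2 with algebraic multiplicity 2.
Eigenvector v = (-1,-1); generalized eigenvector w with (A-λI)w=v is (-3,-2).
General solution: e^(2t)[c_1·v + c_2·(t·v + w)].

x(t) = -c_1e^(2t) - c_2te^(2t) - 3c_2e^(2t), z(t) = -c_1e^(2t) - c_2te^(2t) - 2c_2e^(2t)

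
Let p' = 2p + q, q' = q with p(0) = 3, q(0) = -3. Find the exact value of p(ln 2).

6

A = [[2,1],[0,1]]; eigenvalues λ = 2, 1.
Eigenvectors: (-1,0) for λ=2, (1,-1) for λ=1.
From the initial condition, c_1 = 0, c_2 = 3.
p(ln 2) = (0)(2^2)(-1) + (3)(2^1)(1) = 6.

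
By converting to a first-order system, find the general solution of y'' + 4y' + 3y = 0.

Let x_1 = y, x_2 = y'. Then x_1' = x_2 and x_2' = -3x_1 - 4x_2.
A = [[0,1],[-3,-4]]; det(A-λI) = λ^2 + 4λ + 3.
Eigenvalues λ = -1, -3 with eigenvectors (1,-1), (1,-3).

y(t) = c_1e^(-t) + c_2e^(-3t)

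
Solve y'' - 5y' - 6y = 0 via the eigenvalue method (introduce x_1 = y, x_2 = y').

Let x_1 = y, x_2 = y'. Then x_1' = x_2 and x_2' = 6x_1 + 5x_2.
A = [[0,1],[6,5]]; det(A-λI) = λ^2 - 5λ - 6.
Eigenvalues λ = -1, 6 with eigenvectors (1,-1), (1,6).

y(t) = c_1e^(-t) + c_2e^(6t)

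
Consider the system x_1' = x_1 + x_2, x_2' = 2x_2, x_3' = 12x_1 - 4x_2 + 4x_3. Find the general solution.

x_1(t) = C_1e^(t) + C_2e^(2t), x_2(t) = C_2e^(2t), x_3(t) = -4C_1e^(t) - 4C_2e^(2t) + C_3e^(4t)

Coefficient matrix A = [[1, 1, 0], [0, 2, 0], [12, -4, 4]].
det(A - λI) = 0 gives eigenvalues λ = 1, 2, 4.
For λ=1: eigenvector (1,0,-4).
For λ=2: eigenvector (1,1,-4).
For λ=4: eigenvector (0,0,1).
General solution: C_1e^(t)(1,0,-4) + C_2e^(2t)(1,1,-4) + C_3e^(4t)(0,0,1).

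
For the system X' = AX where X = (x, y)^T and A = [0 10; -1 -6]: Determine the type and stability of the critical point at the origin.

stable spiral

A = [[0,10],[-1,-6]]; det(A-λI) = λ^2 + 6λ + 10.
λ = -3 ± i: negative real part.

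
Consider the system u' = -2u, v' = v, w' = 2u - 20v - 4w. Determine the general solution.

u(t) = K_3e^(-2t), v(t) = K_2e^(t), w(t) = K_1e^(-4t) - 4K_2e^(t) + K_3e^(-2t)

Coefficient matrix A = [[-2, 0, 0], [0, 1, 0], [2, -20, -4]].
det(A - λI) = 0 gives eigenvalues λ = -4, 1, -2.
For λ=-4: eigenvector (0,0,1).
For λ=1: eigenvector (0,1,-4).
For λ=-2: eigenvector (1,0,1).
General solution: K_1e^(-4t)(0,0,1) + K_2e^(t)(0,1,-4) + K_3e^(-2t)(1,0,1).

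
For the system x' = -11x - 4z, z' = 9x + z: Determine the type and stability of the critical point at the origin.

A = [[-11,-4],[9,1]]; det(A-λI) = λ^2 + 10λ + 25.
repeated λ = -5 with a single eigenvector.

stable improper node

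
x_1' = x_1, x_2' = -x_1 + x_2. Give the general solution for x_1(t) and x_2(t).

x_1(t) = K_2e^(t), x_2(t) = -K_1e^(t) - K_2te^(t) + 2K_2e^(t)

Coefficient matrix A = [[1, 0], [-1, 1]].
Characteristic polynomial det(A - λI) = λ^2 - 2λ + 1 = 0.
Single eigenvalue λ = 1 with algebraic multiplicity 2.
Eigenvector v = (0,-1); generalized eigenvector w with (A-λI)w=v is (1,2).
General solution: e^(t)[K_1·v + K_2·(t·v + w)].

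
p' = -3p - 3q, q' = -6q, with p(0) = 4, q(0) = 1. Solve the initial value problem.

Coefficient matrix A = [[-3, -3], [0, -6]].
Characteristic polynomial det(A - λI) = λ^2 + 9λ + 18 = 0.
Eigenvalues λ = -3, -6.
For λ=-3: (A-λI) row 1 is [0, -3], so an eigenvector is (1, 0).
For λ=-6: (A-λI) row 1 is [3, -3], so an eigenvector is (-1, -1).
General solution: c_1e^(-3t)(1,0) + c_2e^(-6t)(-1,-1).
Applying p(0)=4, q(0)=1 gives c_1=3, c_2=-1.

p(t) = 3e^(-3t) + e^(-6t), q(t) = e^(-6t)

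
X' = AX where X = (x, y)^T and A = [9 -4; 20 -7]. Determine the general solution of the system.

x(t) = -c_1e^(t)cos(4t) - c_2e^(t)sin(4t), y(t) = -c_1e^(t)sin(4t) - 2c_1e^(t)cos(4t) - 2c_2e^(t)sin(4t) + c_2e^(t)cos(4t)

Coefficient matrix A = [[9, -4], [20, -7]].
Characteristic polynomial det(A - λI) = λ^2 - 2λ + 17 = 0.
Eigenvalues λ = 1 ± 4i (complex conjugate pair).
For λ=1+4i: an eigenvector is (-1,-2) - i(0,-1) = (-1, -2 + i).
A real fundamental pair from Re and Im of e^((1+4i)t)v: X_1 = e^(t)(cos(4t)·(-1,-2) + sin(4t)·(0,-1)), X_2 = e^(t)(sin(4t)·(-1,-2) - cos(4t)·(0,-1)).
General solution: c_1X_1 + c_2X_2.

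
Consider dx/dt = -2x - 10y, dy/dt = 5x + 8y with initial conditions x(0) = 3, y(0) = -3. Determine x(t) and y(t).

Coefficient matrix A = [[-2, -10], [5, 8]].
Characteristic polynomial det(A - λI) = λ^2 - 6λ + 34 = 0.
Eigenvalues λ = 3 ± 5i (complex conjugate pair).
For λ=3+5i: an eigenvector is (1,0) - i(-1,1) = (1 + i, 0 - i).
A real fundamental pair from Re and Im of e^((3+5i)t)v: X_1 = e^(3t)(cos(5t)·(1,0) + sin(5t)·(-1,1)), X_2 = e^(3t)(sin(5t)·(1,0) - cos(5t)·(-1,1)).
General solution: K_1X_1 + K_2X_2.
Applying x(0)=3, y(0)=-3 gives K_1=0, K_2=3.

x(t) = 3e^(3t)sin(5t) + 3e^(3t)cos(5t), y(t) = -3e^(3t)cos(5t)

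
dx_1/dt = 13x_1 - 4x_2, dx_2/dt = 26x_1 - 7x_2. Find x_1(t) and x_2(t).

Coefficient matrix A = [[13, -4], [26, -7]].
Characteristic polynomial det(A - λI) = λ^2 - 6λ + 13 = 0.
Eigenvalues λ = 3 ± 2i (complex conjugate pair).
For λ=3+2i: an eigenvector is (1,3) - i(-1,-2) = (1 + i, 3 + 2i).
A real fundamental pair from Re and Im of e^((3+2i)t)v: X_1 = e^(3t)(cos(2t)·(1,3) + sin(2t)·(-1,-2)), X_2 = e^(3t)(sin(2t)·(1,3) - cos(2t)·(-1,-2)).
General solution: c_1X_1 + c_2X_2.

x_1(t) = -c_1e^(3t)sin(2t) + c_1e^(3t)cos(2t) + c_2e^(3t)sin(2t) + c_2e^(3t)cos(2t), x_2(t) = -2c_1e^(3t)sin(2t) + 3c_1e^(3t)cos(2t) + 3c_2e^(3t)sin(2t) + 2c_2e^(3t)cos(2t)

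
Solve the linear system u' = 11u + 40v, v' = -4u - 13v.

Coefficient matrix A = [[11, 40], [-4, -13]].
Characteristic polynomial det(A - λI) = λ^2 + 2λ + 17 = 0.
Eigenvalues λ = -1 ± 4i (complex conjugate pair).
For λ=-1+4i: an eigenvector is (-1,0) - i(-3,1) = (-1 + 3i, 0 - i).
A real fundamental pair from Re and Im of e^((-1+4i)t)v: X_1 = e^(-t)(cos(4t)·(-1,0) + sin(4t)·(-3,1)), X_2 = e^(-t)(sin(4t)·(-1,0) - cos(4t)·(-3,1)).
General solution: C_1X_1 + C_2X_2.

u(t) = -3C_1e^(-t)sin(4t) - C_1e^(-t)cos(4t) - C_2e^(-t)sin(4t) + 3C_2e^(-t)cos(4t), v(t) = C_1e^(-t)sin(4t) - C_2e^(-t)cos(4t)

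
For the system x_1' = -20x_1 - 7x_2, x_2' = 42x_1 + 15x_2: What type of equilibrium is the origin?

saddle

A = [[-20,-7],[42,15]]; det(A-λI) = λ^2 + 5λ - 6.
λ = 1, -6: opposite signs.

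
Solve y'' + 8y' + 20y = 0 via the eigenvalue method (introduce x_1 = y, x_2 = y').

y(t) = K_1e^(-4t)cos(2t) + K_2e^(-4t)sin(2t)

Let x_1 = y, x_2 = y'. Then x_1' = x_2 and x_2' = -20x_1 - 8x_2.
A = [[0,1],[-20,-8]]; det(A-λI) = λ^2 + 8λ + 20.
Eigenvalues λ = -4 ± 2i.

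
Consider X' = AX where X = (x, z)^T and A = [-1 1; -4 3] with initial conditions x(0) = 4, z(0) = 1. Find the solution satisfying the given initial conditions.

x(t) = -7te^(t) + 4e^(t), z(t) = -14te^(t) + e^(t)

Coefficient matrix A = [[-1, 1], [-4, 3]].
Characteristic polynomial det(A - λI) = λ^2 - 2λ + 1 = 0.
Single eigenvalue λ = 1 with algebraic multiplicity 2.
Eigenvector v = (-1,-2); generalized eigenvector w with (A-λI)w=v is (1,1).
General solution: e^(t)[C_1·v + C_2·(t·v + w)].
Applying x(0)=4, z(0)=1 gives C_1=3, C_2=7.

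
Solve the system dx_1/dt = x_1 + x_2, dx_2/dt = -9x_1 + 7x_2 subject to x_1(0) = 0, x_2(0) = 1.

Coefficient matrix A = [[1, 1], [-9, 7]].
Characteristic polynomial det(A - λI) = λ^2 - 8λ + 16 = 0.
Single eigenvalue λ = 4 with algebraic multiplicity 2.
Eigenvector v = (1,3); generalized eigenvector w with (A-λI)w=v is (0,1).
General solution: e^(4t)[C_1·v + C_2·(t·v + w)].
Applying x_1(0)=0, x_2(0)=1 gives C_1=0, C_2=1.

x_1(t) = te^(4t), x_2(t) = 3te^(4t) + e^(4t)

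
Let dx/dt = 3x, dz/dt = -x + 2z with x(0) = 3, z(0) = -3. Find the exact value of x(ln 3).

81

A = [[3,0],[-1,2]]; eigenvalues λ = 3, 2.
Eigenvectors: (-1,1) for λ=3, (0,1) for λ=2.
From the initial condition, c_1 = -3, c_2 = 0.
x(ln 3) = (-3)(3^3)(-1) + (0)(3^2)(0) = 81.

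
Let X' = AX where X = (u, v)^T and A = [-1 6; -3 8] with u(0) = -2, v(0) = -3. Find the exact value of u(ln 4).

A = [[-1,6],[-3,8]]; eigenvalues λ = 2, 5.
Eigenvectors: (-2,-1) for λ=2, (1,1) for λ=5.
From the initial condition, c_1 = -1, c_2 = -4.
u(ln 4) = (-1)(4^2)(-2) + (-4)(4^5)(1) = -4064.

-4064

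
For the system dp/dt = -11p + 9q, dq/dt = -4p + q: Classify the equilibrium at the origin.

A = [[-11,9],[-4,1]]; det(A-λI) = λ^2 + 10λ + 25.
repeated λ = -5 with a single eigenvector.

stable improper node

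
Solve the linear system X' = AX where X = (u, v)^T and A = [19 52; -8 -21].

Coefficient matrix A = [[19, 52], [-8, -21]].
Characteristic polynomial det(A - λI) = λ^2 + 2λ + 17 = 0.
Eigenvalues λ = -1 ± 4i (complex conjugate pair).
For λ=-1+4i: an eigenvector is (2,-1) - i(-3,1) = (2 + 3i, -1 - i).
A real fundamental pair from Re and Im of e^((-1+4i)t)v: X_1 = e^(-t)(cos(4t)·(2,-1) + sin(4t)·(-3,1)), X_2 = e^(-t)(sin(4t)·(2,-1) - cos(4t)·(-3,1)).
General solution: C_1X_1 + C_2X_2.

u(t) = -3C_1e^(-t)sin(4t) + 2C_1e^(-t)cos(4t) + 2C_2e^(-t)sin(4t) + 3C_2e^(-t)cos(4t), v(t) = C_1e^(-t)sin(4t) - C_1e^(-t)cos(4t) - C_2e^(-t)sin(4t) - C_2e^(-t)cos(4t)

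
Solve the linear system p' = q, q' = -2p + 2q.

p(t) = -c_1e^(t)cos(t) - c_2e^(t)sin(t), q(t) = c_1e^(t)sin(t) - c_1e^(t)cos(t) - c_2e^(t)sin(t) - c_2e^(t)cos(t)

Coefficient matrix A = [[0, 1], [-2, 2]].
Characteristic polynomial det(A - λI) = λ^2 - 2λ + 2 = 0.
Eigenvalues λ = 1 ± i (complex conjugate pair).
For λ=1+i: an eigenvector is (-1,-1) - i(0,1) = (-1, -1 - i).
A real fundamental pair from Re and Im of e^((1+i)t)v: X_1 = e^(t)(cos(t)·(-1,-1) + sin(t)·(0,1)), X_2 = e^(t)(sin(t)·(-1,-1) - cos(t)·(0,1)).
General solution: c_1X_1 + c_2X_2.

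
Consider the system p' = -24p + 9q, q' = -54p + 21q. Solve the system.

Coefficient matrix A = [[-24, 9], [-54, 21]].
Characteristic polynomial det(A - λI) = λ^2 + 3λ - 18 = 0.
Eigenvalues λ = -6, 3.
For λ=-6: (A-λI) row 1 is [-18, 9], so an eigenvector is (-1, -2).
For λ=3: (A-λI) row 1 is [-27, 9], so an eigenvector is (1, 3).
General solution: C_1e^(-6t)(-1,-2) + C_2e^(3t)(1,3).

p(t) = -C_1e^(-6t) + C_2e^(3t), q(t) = -2C_1e^(-6t) + 3C_2e^(3t)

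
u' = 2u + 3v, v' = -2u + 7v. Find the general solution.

u(t) = -3c_1e^(4t) + c_2e^(5t), v(t) = -2c_1e^(4t) + c_2e^(5t)

Coefficient matrix A = [[2, 3], [-2, 7]].
Characteristic polynomial det(A - λI) = λ^2 - 9λ + 20 = 0.
Eigenvalues λ = 4, 5.
For λ=4: (A-λI) row 1 is [-2, 3], so an eigenvector is (-3, -2).
For λ=5: (A-λI) row 1 is [-3, 3], so an eigenvector is (1, 1).
General solution: c_1e^(4t)(-3,-2) + c_2e^(5t)(1,1).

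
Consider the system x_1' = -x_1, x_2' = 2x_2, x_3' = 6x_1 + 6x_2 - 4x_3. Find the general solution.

Coefficient matrix A = [[-1, 0, 0], [0, 2, 0], [6, 6, -4]].
det(A - λI) = 0 gives eigenvalues λ = -4, 2, -1.
For λ=-4: eigenvector (0,0,1).
For λ=2: eigenvector (0,1,1).
For λ=-1: eigenvector (1,0,2).
General solution: C_1e^(-4t)(0,0,1) + C_2e^(2t)(0,1,1) + C_3e^(-t)(1,0,2).

x_1(t) = C_3e^(-t), x_2(t) = C_2e^(2t), x_3(t) = C_1e^(-4t) + C_2e^(2t) + 2C_3e^(-t)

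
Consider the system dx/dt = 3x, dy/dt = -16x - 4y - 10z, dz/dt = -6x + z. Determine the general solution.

x(t) = K_1e^(3t), y(t) = 2K_1e^(3t) - 2K_2e^(t) + K_3e^(-4t), z(t) = -3K_1e^(3t) + K_2e^(t)

Coefficient matrix A = [[3, 0, 0], [-16, -4, -10], [-6, 0, 1]].
det(A - λI) = 0 gives eigenvalues λ = 3, 1, -4.
For λ=3: eigenvector (1,2,-3).
For λ=1: eigenvector (0,-2,1).
For λ=-4: eigenvector (0,1,0).
General solution: K_1e^(3t)(1,2,-3) + K_2e^(t)(0,-2,1) + K_3e^(-4t)(0,1,0).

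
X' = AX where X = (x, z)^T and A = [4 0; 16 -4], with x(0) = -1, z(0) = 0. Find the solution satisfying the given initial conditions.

Coefficient matrix A = [[4, 0], [16, -4]].
Characteristic polynomial det(A - λI) = λ^2 - 16 = 0.
Eigenvalues λ = -4, 4.
For λ=-4: (A-λI) row 1 is [8, 0], so an eigenvector is (0, 1).
For λ=4: (A-λI) row 2 is [16, -8], so an eigenvector is (-1, -2).
General solution: c_1e^(-4t)(0,1) + c_2e^(4t)(-1,-2).
Applying x(0)=-1, z(0)=0 gives c_1=2, c_2=1.

x(t) = -e^(4t), z(t) = -2e^(4t) + 2e^(-4t)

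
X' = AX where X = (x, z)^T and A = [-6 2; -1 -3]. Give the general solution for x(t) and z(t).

x(t) = c_1e^(-4t) - 2c_2e^(-5t), z(t) = c_1e^(-4t) - c_2e^(-5t)

Coefficient matrix A = [[-6, 2], [-1, -3]].
Characteristic polynomial det(A - λI) = λ^2 + 9λ + 20 = 0.
Eigenvalues λ = -4, -5.
For λ=-4: (A-λI) row 1 is [-2, 2], so an eigenvector is (1, 1).
For λ=-5: (A-λI) row 1 is [-1, 2], so an eigenvector is (-2, -1).
General solution: c_1e^(-4t)(1,1) + c_2e^(-5t)(-2,-1).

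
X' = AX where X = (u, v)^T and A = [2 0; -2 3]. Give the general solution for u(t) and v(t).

u(t) = K_2e^(2t), v(t) = -K_1e^(3t) + 2K_2e^(2t)

Coefficient matrix A = [[2, 0], [-2, 3]].
Characteristic polynomial det(A - λI) = λ^2 - 5λ + 6 = 0.
Eigenvalues λ = 3, 2.
For λ=3: (A-λI) row 1 is [-1, 0], so an eigenvector is (0, -1).
For λ=2: (A-λI) row 2 is [-2, 1], so an eigenvector is (1, 2).
General solution: K_1e^(3t)(0,-1) + K_2e^(2t)(1,2).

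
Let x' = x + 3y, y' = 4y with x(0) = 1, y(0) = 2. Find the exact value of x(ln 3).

A = [[1,3],[0,4]]; eigenvalues λ = 4, 1.
Eigenvectors: (-1,-1) for λ=4, (1,0) for λ=1.
From the initial condition, c_1 = -2, c_2 = -1.
x(ln 3) = (-2)(3^4)(-1) + (-1)(3^1)(1) = 159.

159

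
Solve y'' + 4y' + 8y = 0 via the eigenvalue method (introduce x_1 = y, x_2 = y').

y(t) = K_1e^(-2t)cos(2t) + K_2e^(-2t)sin(2t)

Let x_1 = y, x_2 = y'. Then x_1' = x_2 and x_2' = -8x_1 - 4x_2.
A = [[0,1],[-8,-4]]; det(A-λI) = λ^2 + 4λ + 8.
Eigenvalues λ = -2 ± 2i.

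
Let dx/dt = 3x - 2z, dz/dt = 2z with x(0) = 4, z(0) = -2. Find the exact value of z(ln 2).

-8

A = [[3,-2],[0,2]]; eigenvalues λ = 3, 2.
Eigenvectors: (-1,0) for λ=3, (-2,-1) for λ=2.
From the initial condition, c_1 = -8, c_2 = 2.
z(ln 2) = (-8)(2^3)(0) + (2)(2^2)(-1) = -8.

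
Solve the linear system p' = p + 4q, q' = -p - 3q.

Coefficient matrix A = [[1, 4], [-1, -3]].
Characteristic polynomial det(A - λI) = λ^2 + 2λ + 1 = 0.
Single eigenvalue λ = -1 with algebraic multiplicity 2.
Eigenvector v = (2,-1); generalized eigenvector w with (A-λI)w=v is (-3,2).
General solution: e^(-t)[C_1·v + C_2·(t·v + w)].

p(t) = 2C_1e^(-t) + 2C_2te^(-t) - 3C_2e^(-t), q(t) = -C_1e^(-t) - C_2te^(-t) + 2C_2e^(-t)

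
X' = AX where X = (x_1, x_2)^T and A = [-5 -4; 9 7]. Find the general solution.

Coefficient matrix A = [[-5, -4], [9, 7]].
Characteristic polynomial det(A - λI) = λ^2 - 2λ + 1 = 0.
Single eigenvalue λ = 1 with algebraic multiplicity 2.
Eigenvector v = (2,-3); generalized eigenvector w with (A-λI)w=v is (-1,1).
General solution: e^(t)[K_1·v + K_2·(t·v + w)].

x_1(t) = 2K_1e^(t) + 2K_2te^(t) - K_2e^(t), x_2(t) = -3K_1e^(t) - 3K_2te^(t) + K_2e^(t)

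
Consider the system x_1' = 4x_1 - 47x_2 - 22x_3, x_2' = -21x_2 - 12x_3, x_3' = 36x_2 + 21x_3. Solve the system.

Coefficient matrix A = [[4, -47, -22], [0, -21, -12], [0, 36, 21]].
det(A - λI) = 0 gives eigenvalues λ = 4, -3, 3.
For λ=4: eigenvector (1,0,0).
For λ=-3: eigenvector (4,2,-3).
For λ=3: eigenvector (3,1,-2).
General solution: K_1e^(4t)(1,0,0) + K_2e^(-3t)(4,2,-3) + K_3e^(3t)(3,1,-2).

x_1(t) = K_1e^(4t) + 4K_2e^(-3t) + 3K_3e^(3t), x_2(t) = 2K_2e^(-3t) + K_3e^(3t), x_3(t) = -3K_2e^(-3t) - 2K_3e^(3t)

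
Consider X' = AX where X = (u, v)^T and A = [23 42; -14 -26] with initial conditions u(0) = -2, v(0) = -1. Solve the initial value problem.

u(t) = -14e^(2t) + 12e^(-5t), v(t) = 7e^(2t) - 8e^(-5t)

Coefficient matrix A = [[23, 42], [-14, -26]].
Characteristic polynomial det(A - λI) = λ^2 + 3λ - 10 = 0.
Eigenvalues λ = 2, -5.
For λ=2: (A-λI) row 1 is [21, 42], so an eigenvector is (2, -1).
For λ=-5: (A-λI) row 1 is [28, 42], so an eigenvector is (3, -2).
General solution: C_1e^(2t)(2,-1) + C_2e^(-5t)(3,-2).
Applying u(0)=-2, v(0)=-1 gives C_1=-7, C_2=4.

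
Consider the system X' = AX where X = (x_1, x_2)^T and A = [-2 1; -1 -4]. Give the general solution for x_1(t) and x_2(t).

x_1(t) = C_1e^(-3t) + C_2te^(-3t), x_2(t) = -C_1e^(-3t) - C_2te^(-3t) + C_2e^(-3t)

Coefficient matrix A = [[-2, 1], [-1, -4]].
Characteristic polynomial det(A - λI) = λ^2 + 6λ + 9 = 0.
Single eigenvalue λ = -3 with algebraic multiplicity 2.
Eigenvector v = (1,-1); generalized eigenvector w with (A-λI)w=v is (0,1).
General solution: e^(-3t)[C_1·v + C_2·(t·v + w)].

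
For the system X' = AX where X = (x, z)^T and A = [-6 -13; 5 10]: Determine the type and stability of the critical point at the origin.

unstable spiral

A = [[-6,-13],[5,10]]; det(A-λI) = λ^2 - 4λ + 5.
λ = 2 ± i: positive real part.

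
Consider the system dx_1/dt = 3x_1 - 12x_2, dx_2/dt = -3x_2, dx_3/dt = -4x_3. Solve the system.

x_1(t) = 2C_2e^(-3t) + C_3e^(3t), x_2(t) = C_2e^(-3t), x_3(t) = C_1e^(-4t)

Coefficient matrix A = [[3, -12, 0], [0, -3, 0], [0, 0, -4]].
det(A - λI) = 0 gives eigenvalues λ = -4, -3, 3.
For λ=-4: eigenvector (0,0,1).
For λ=-3: eigenvector (2,1,0).
For λ=3: eigenvector (1,0,0).
General solution: C_1e^(-4t)(0,0,1) + C_2e^(-3t)(2,1,0) + C_3e^(3t)(1,0,0).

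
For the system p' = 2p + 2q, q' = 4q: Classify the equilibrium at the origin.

A = [[2,2],[0,4]]; det(A-λI) = λ^2 - 6λ + 8.
λ = 4, 2: both positive.

unstable node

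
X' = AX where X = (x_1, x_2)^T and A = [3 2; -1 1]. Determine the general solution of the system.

x_1(t) = C_1e^(2t)sin(t) - C_1e^(2t)cos(t) - C_2e^(2t)sin(t) - C_2e^(2t)cos(t), x_2(t) = C_1e^(2t)cos(t) + C_2e^(2t)sin(t)

Coefficient matrix A = [[3, 2], [-1, 1]].
Characteristic polynomial det(A - λI) = λ^2 - 4λ + 5 = 0.
Eigenvalues λ = 2 ± i (complex conjugate pair).
For λ=2+i: an eigenvector is (-1,1) - i(1,0) = (-1 - i, 1).
A real fundamental pair from Re and Im of e^((2+i)t)v: X_1 = e^(2t)(cos(t)·(-1,1) + sin(t)·(1,0)), X_2 = e^(2t)(sin(t)·(-1,1) - cos(t)·(1,0)).
General solution: C_1X_1 + C_2X_2.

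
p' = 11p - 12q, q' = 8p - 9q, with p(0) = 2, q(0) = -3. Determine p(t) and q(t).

Coefficient matrix A = [[11, -12], [8, -9]].
Characteristic polynomial det(A - λI) = λ^2 - 2λ - 3 = 0.
Eigenvalues λ = -1, 3.
For λ=-1: (A-λI) row 1 is [12, -12], so an eigenvector is (-1, -1).
For λ=3: (A-λI) row 1 is [8, -12], so an eigenvector is (-3, -2).
General solution: K_1e^(-t)(-1,-1) + K_2e^(3t)(-3,-2).
Applying p(0)=2, q(0)=-3 gives K_1=13, K_2=-5.

p(t) = 15e^(3t) - 13e^(-t), q(t) = 10e^(3t) - 13e^(-t)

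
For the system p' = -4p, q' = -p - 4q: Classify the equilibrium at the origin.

A = [[-4,0],[-1,-4]]; det(A-λI) = λ^2 + 8λ + 16.
repeated λ = -4 with a single eigenvector.

stable improper node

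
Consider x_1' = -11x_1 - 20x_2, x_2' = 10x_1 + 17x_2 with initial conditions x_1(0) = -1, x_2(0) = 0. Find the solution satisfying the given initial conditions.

x_1(t) = 7e^(3t)sin(2t) - e^(3t)cos(2t), x_2(t) = -5e^(3t)sin(2t)

Coefficient matrix A = [[-11, -20], [10, 17]].
Characteristic polynomial det(A - λI) = λ^2 - 6λ + 13 = 0.
Eigenvalues λ = 3 ± 2i (complex conjugate pair).
For λ=3+2i: an eigenvector is (3,-2) - i(-1,1) = (3 + i, -2 - i).
A real fundamental pair from Re and Im of e^((3+2i)t)v: X_1 = e^(3t)(cos(2t)·(3,-2) + sin(2t)·(-1,1)), X_2 = e^(3t)(sin(2t)·(3,-2) - cos(2t)·(-1,1)).
General solution: c_1X_1 + c_2X_2.
Applying x_1(0)=-1, x_2(0)=0 gives c_1=-1, c_2=2.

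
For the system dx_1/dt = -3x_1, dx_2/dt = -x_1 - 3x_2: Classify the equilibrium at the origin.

stable improper node

A = [[-3,0],[-1,-3]]; det(A-λI) = λ^2 + 6λ + 9.
repeated λ = -3 with a single eigenvector.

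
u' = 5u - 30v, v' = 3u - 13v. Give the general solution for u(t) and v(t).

Coefficient matrix A = [[5, -30], [3, -13]].
Characteristic polynomial det(A - λI) = λ^2 + 8λ + 25 = 0.
Eigenvalues λ = -4 ± 3i (complex conjugate pair).
For λ=-4+3i: an eigenvector is (-1,0) - i(-3,-1) = (-1 + 3i, 0 + i).
A real fundamental pair from Re and Im of e^((-4+3i)t)v: X_1 = e^(-4t)(cos(3t)·(-1,0) + sin(3t)·(-3,-1)), X_2 = e^(-4t)(sin(3t)·(-1,0) - cos(3t)·(-3,-1)).
General solution: c_1X_1 + c_2X_2.

u(t) = -3c_1e^(-4t)sin(3t) - c_1e^(-4t)cos(3t) - c_2e^(-4t)sin(3t) + 3c_2e^(-4t)cos(3t), v(t) = -c_1e^(-4t)sin(3t) + c_2e^(-4t)cos(3t)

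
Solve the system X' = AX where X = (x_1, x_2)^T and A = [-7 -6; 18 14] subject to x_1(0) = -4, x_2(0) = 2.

x_1(t) = 8e^(5t) - 12e^(2t), x_2(t) = -16e^(5t) + 18e^(2t)

Coefficient matrix A = [[-7, -6], [18, 14]].
Characteristic polynomial det(A - λI) = λ^2 - 7λ + 10 = 0.
Eigenvalues λ = 5, 2.
For λ=5: (A-λI) row 1 is [-12, -6], so an eigenvector is (-1, 2).
For λ=2: (A-λI) row 1 is [-9, -6], so an eigenvector is (2, -3).
General solution: c_1e^(5t)(-1,2) + c_2e^(2t)(2,-3).
Applying x_1(0)=-4, x_2(0)=2 gives c_1=-8, c_2=-6.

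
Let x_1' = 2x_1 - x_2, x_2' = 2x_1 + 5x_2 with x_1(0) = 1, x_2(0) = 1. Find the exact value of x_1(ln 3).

-81

A = [[2,-1],[2,5]]; eigenvalues λ = 4, 3.
Eigenvectors: (-1,2) for λ=4, (1,-1) for λ=3.
From the initial condition, c_1 = 2, c_2 = 3.
x_1(ln 3) = (2)(3^4)(-1) + (3)(3^3)(1) = -81.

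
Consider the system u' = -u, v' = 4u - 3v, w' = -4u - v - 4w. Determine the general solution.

u(t) = C_3e^(-t), v(t) = C_2e^(-3t) + 2C_3e^(-t), w(t) = C_1e^(-4t) - C_2e^(-3t) - 2C_3e^(-t)

Coefficient matrix A = [[-1, 0, 0], [4, -3, 0], [-4, -1, -4]].
det(A - λI) = 0 gives eigenvalues λ = -4, -3, -1.
For λ=-4: eigenvector (0,0,1).
For λ=-3: eigenvector (0,1,-1).
For λ=-1: eigenvector (1,2,-2).
General solution: C_1e^(-4t)(0,0,1) + C_2e^(-3t)(0,1,-1) + C_3e^(-t)(1,2,-2).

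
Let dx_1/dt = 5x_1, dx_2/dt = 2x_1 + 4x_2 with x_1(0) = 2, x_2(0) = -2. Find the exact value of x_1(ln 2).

64

A = [[5,0],[2,4]]; eigenvalues λ = 5, 4.
Eigenvectors: (-1,-2) for λ=5, (0,1) for λ=4.
From the initial condition, c_1 = -2, c_2 = -6.
x_1(ln 2) = (-2)(2^5)(-1) + (-6)(2^4)(0) = 64.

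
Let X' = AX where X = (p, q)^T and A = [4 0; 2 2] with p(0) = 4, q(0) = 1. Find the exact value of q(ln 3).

297

A = [[4,0],[2,2]]; eigenvalues λ = 2, 4.
Eigenvectors: (0,1) for λ=2, (-1,-1) for λ=4.
From the initial condition, c_1 = -3, c_2 = -4.
q(ln 3) = (-3)(3^2)(1) + (-4)(3^4)(-1) = 297.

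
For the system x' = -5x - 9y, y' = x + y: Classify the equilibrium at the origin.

stable improper node

A = [[-5,-9],[1,1]]; det(A-λI) = λ^2 + 4λ + 4.
repeated λ = -2 with a single eigenvector.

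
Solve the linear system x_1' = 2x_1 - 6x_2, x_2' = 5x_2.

x_1(t) = -2C_1e^(5t) + C_2e^(2t), x_2(t) = C_1e^(5t)

Coefficient matrix A = [[2, -6], [0, 5]].
Characteristic polynomial det(A - λI) = λ^2 - 7λ + 10 = 0.
Eigenvalues λ = 5, 2.
For λ=5: (A-λI) row 1 is [-3, -6], so an eigenvector is (-2, 1).
For λ=2: (A-λI) row 1 is [0, -6], so an eigenvector is (1, 0).
General solution: C_1e^(5t)(-2,1) + C_2e^(2t)(1,0).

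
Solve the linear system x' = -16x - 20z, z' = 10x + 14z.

x(t) = 2C_1e^(-6t) + C_2e^(4t), z(t) = -C_1e^(-6t) - C_2e^(4t)

Coefficient matrix A = [[-16, -20], [10, 14]].
Characteristic polynomial det(A - λI) = λ^2 + 2λ - 24 = 0.
Eigenvalues λ = -6, 4.
For λ=-6: (A-λI) row 1 is [-10, -20], so an eigenvector is (2, -1).
For λ=4: (A-λI) row 1 is [-20, -20], so an eigenvector is (1, -1).
General solution: C_1e^(-6t)(2,-1) + C_2e^(4t)(1,-1).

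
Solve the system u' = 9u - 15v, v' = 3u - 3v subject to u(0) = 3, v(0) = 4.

Coefficient matrix A = [[9, -15], [3, -3]].
Characteristic polynomial det(A - λI) = λ^2 - 6λ + 18 = 0.
Eigenvalues λ = 3 ± 3i (complex conjugate pair).
For λ=3+3i: an eigenvector is (2,1) - i(-1,0) = (2 + i, 1).
A real fundamental pair from Re and Im of e^((3+3i)t)v: X_1 = e^(3t)(cos(3t)·(2,1) + sin(3t)·(-1,0)), X_2 = e^(3t)(sin(3t)·(2,1) - cos(3t)·(-1,0)).
General solution: K_1X_1 + K_2X_2.
Applying u(0)=3, v(0)=4 gives K_1=4, K_2=-5.

u(t) = -14e^(3t)sin(3t) + 3e^(3t)cos(3t), v(t) = -5e^(3t)sin(3t) + 4e^(3t)cos(3t)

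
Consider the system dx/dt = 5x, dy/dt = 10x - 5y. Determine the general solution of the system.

x(t) = -c_2e^(5t), y(t) = c_1e^(-5t) - c_2e^(5t)

Coefficient matrix A = [[5, 0], [10, -5]].
Characteristic polynomial det(A - λI) = λ^2 - 25 = 0.
Eigenvalues λ = -5, 5.
For λ=-5: (A-λI) row 1 is [10, 0], so an eigenvector is (0, 1).
For λ=5: (A-λI) row 2 is [10, -10], so an eigenvector is (-1, -1).
General solution: c_1e^(-5t)(0,1) + c_2e^(5t)(-1,-1).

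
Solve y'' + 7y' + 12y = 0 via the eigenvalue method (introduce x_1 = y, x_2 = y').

y(t) = c_1e^(-4t) + c_2e^(-3t)

Let x_1 = y, x_2 = y'. Then x_1' = x_2 and x_2' = -12x_1 - 7x_2.
A = [[0,1],[-12,-7]]; det(A-λI) = λ^2 + 7λ + 12.
Eigenvalues λ = -4, -3 with eigenvectors (1,-4), (1,-3).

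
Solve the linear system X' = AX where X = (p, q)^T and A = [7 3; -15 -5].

p(t) = -C_1e^(t)cos(3t) - C_2e^(t)sin(3t), q(t) = C_1e^(t)sin(3t) + 2C_1e^(t)cos(3t) + 2C_2e^(t)sin(3t) - C_2e^(t)cos(3t)

Coefficient matrix A = [[7, 3], [-15, -5]].
Characteristic polynomial det(A - λI) = λ^2 - 2λ + 10 = 0.
Eigenvalues λ = 1 ± 3i (complex conjugate pair).
For λ=1+3i: an eigenvector is (-1,2) - i(0,1) = (-1, 2 - i).
A real fundamental pair from Re and Im of e^((1+3i)t)v: X_1 = e^(t)(cos(3t)·(-1,2) + sin(3t)·(0,1)), X_2 = e^(t)(sin(3t)·(-1,2) - cos(3t)·(0,1)).
General solution: C_1X_1 + C_2X_2.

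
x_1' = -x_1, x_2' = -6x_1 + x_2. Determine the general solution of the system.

Coefficient matrix A = [[-1, 0], [-6, 1]].
Characteristic polynomial det(A - λI) = λ^2 - 1 = 0.
Eigenvalues λ = -1, 1.
For λ=-1: (A-λI) row 2 is [-6, 2], so an eigenvector is (1, 3).
For λ=1: (A-λI) row 1 is [-2, 0], so an eigenvector is (0, -1).
General solution: C_1e^(-t)(1,3) + C_2e^(t)(0,-1).

x_1(t) = C_1e^(-t), x_2(t) = 3C_1e^(-t) - C_2e^(t)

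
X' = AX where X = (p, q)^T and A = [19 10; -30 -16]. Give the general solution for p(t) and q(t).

Coefficient matrix A = [[19, 10], [-30, -16]].
Characteristic polynomial det(A - λI) = λ^2 - 3λ - 4 = 0.
Eigenvalues λ = -1, 4.
For λ=-1: (A-λI) row 1 is [20, 10], so an eigenvector is (-1, 2).
For λ=4: (A-λI) row 1 is [15, 10], so an eigenvector is (2, -3).
General solution: K_1e^(-t)(-1,2) + K_2e^(4t)(2,-3).

p(t) = -K_1e^(-t) + 2K_2e^(4t), q(t) = 2K_1e^(-t) - 3K_2e^(4t)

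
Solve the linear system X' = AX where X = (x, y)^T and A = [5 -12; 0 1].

x(t) = 3c_1e^(t) + c_2e^(5t), y(t) = c_1e^(t)

Coefficient matrix A = [[5, -12], [0, 1]].
Characteristic polynomial det(A - λI) = λ^2 - 6λ + 5 = 0.
Eigenvalues λ = 1, 5.
For λ=1: (A-λI) row 1 is [4, -12], so an eigenvector is (3, 1).
For λ=5: (A-λI) row 1 is [0, -12], so an eigenvector is (1, 0).
General solution: c_1e^(t)(3,1) + c_2e^(5t)(1,0).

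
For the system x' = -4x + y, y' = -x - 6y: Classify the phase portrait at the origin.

A = [[-4,1],[-1,-6]]; det(A-λI) = λ^2 + 10λ + 25.
repeated λ = -5 with a single eigenvector.

stable improper node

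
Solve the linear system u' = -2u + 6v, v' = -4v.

u(t) = K_1e^(-2t) + 3K_2e^(-4t), v(t) = -K_2e^(-4t)

Coefficient matrix A = [[-2, 6], [0, -4]].
Characteristic polynomial det(A - λI) = λ^2 + 6λ + 8 = 0.
Eigenvalues λ = -2, -4.
For λ=-2: (A-λI) row 1 is [0, 6], so an eigenvector is (1, 0).
For λ=-4: (A-λI) row 1 is [2, 6], so an eigenvector is (3, -1).
General solution: K_1e^(-2t)(1,0) + K_2e^(-4t)(3,-1).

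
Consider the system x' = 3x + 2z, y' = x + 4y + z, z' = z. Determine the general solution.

Coefficient matrix A = [[3, 0, 2], [1, 4, 1], [0, 0, 1]].
det(A - λI) = 0 gives eigenvalues λ = 1, 4, 3.
For λ=1: eigenvector (-1,0,1).
For λ=4: eigenvector (0,1,0).
For λ=3: eigenvector (1,-1,0).
General solution: K_1e^(t)(-1,0,1) + K_2e^(4t)(0,1,0) + K_3e^(3t)(1,-1,0).

x(t) = -K_1e^(t) + K_3e^(3t), y(t) = K_2e^(4t) - K_3e^(3t), z(t) = K_1e^(t)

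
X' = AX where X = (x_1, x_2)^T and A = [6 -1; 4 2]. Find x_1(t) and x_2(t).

x_1(t) = C_1e^(4t) + C_2te^(4t) + 2C_2e^(4t), x_2(t) = 2C_1e^(4t) + 2C_2te^(4t) + 3C_2e^(4t)

Coefficient matrix A = [[6, -1], [4, 2]].
Characteristic polynomial det(A - λI) = λ^2 - 8λ + 16 = 0.
Single eigenvalue λ = 4 with algebraic multiplicity 2.
Eigenvector v = (1,2); generalized eigenvector w with (A-λI)w=v is (2,3).
General solution: e^(4t)[C_1·v + C_2·(t·v + w)].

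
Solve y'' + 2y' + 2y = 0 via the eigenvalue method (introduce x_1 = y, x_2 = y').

y(t) = K_1e^(-t)cos(t) + K_2e^(-t)sin(t)

Let x_1 = y, x_2 = y'. Then x_1' = x_2 and x_2' = -2x_1 - 2x_2.
A = [[0,1],[-2,-2]]; det(A-λI) = λ^2 + 2λ + 2.
Eigenvalues λ = -1 ± i.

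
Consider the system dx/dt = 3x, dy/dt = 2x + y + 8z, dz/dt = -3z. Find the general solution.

x(t) = K_3e^(3t), y(t) = -K_1e^(t) - 2K_2e^(-3t) + K_3e^(3t), z(t) = K_2e^(-3t)

Coefficient matrix A = [[3, 0, 0], [2, 1, 8], [0, 0, -3]].
det(A - λI) = 0 gives eigenvalues λ = 1, -3, 3.
For λ=1: eigenvector (0,-1,0).
For λ=-3: eigenvector (0,-2,1).
For λ=3: eigenvector (1,1,0).
General solution: K_1e^(t)(0,-1,0) + K_2e^(-3t)(0,-2,1) + K_3e^(3t)(1,1,0).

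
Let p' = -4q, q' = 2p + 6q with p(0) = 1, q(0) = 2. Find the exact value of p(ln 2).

-56

A = [[0,-4],[2,6]]; eigenvalues λ = 4, 2.
Eigenvectors: (1,-1) for λ=4, (-2,1) for λ=2.
From the initial condition, c_1 = -5, c_2 = -3.
p(ln 2) = (-5)(2^4)(1) + (-3)(2^2)(-2) = -56.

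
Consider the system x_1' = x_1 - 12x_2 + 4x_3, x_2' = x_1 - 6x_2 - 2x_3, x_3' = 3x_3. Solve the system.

Coefficient matrix A = [[1, -12, 4], [1, -6, -2], [0, 0, 3]].
det(A - λI) = 0 gives eigenvalues λ = -2, -3, 3.
For λ=-2: eigenvector (4,1,0).
For λ=-3: eigenvector (-3,-1,0).
For λ=3: eigenvector (2,0,1).
General solution: K_1e^(-2t)(4,1,0) + K_2e^(-3t)(-3,-1,0) + K_3e^(3t)(2,0,1).

x_1(t) = 4K_1e^(-2t) - 3K_2e^(-3t) + 2K_3e^(3t), x_2(t) = K_1e^(-2t) - K_2e^(-3t), x_3(t) = K_3e^(3t)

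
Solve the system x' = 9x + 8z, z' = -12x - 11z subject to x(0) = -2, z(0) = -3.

x(t) = -12e^(t) + 10e^(-3t), z(t) = 12e^(t) - 15e^(-3t)

Coefficient matrix A = [[9, 8], [-12, -11]].
Characteristic polynomial det(A - λI) = λ^2 + 2λ - 3 = 0.
Eigenvalues λ = 1, -3.
For λ=1: (A-λI) row 1 is [8, 8], so an eigenvector is (-1, 1).
For λ=-3: (A-λI) row 1 is [12, 8], so an eigenvector is (2, -3).
General solution: K_1e^(t)(-1,1) + K_2e^(-3t)(2,-3).
Applying x(0)=-2, z(0)=-3 gives K_1=12, K_2=5.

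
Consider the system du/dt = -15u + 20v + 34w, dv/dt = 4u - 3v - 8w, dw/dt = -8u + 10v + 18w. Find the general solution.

Coefficient matrix A = [[-15, 20, 34], [4, -3, -8], [-8, 10, 18]].
det(A - λI) = 0 gives eigenvalues λ = 2, -3, 1.
For λ=2: eigenvector (2,0,1).
For λ=-3: eigenvector (-4,1,-2).
For λ=1: eigenvector (-3,1,-2).
General solution: K_1e^(2t)(2,0,1) + K_2e^(-3t)(-4,1,-2) + K_3e^(t)(-3,1,-2).

u(t) = 2K_1e^(2t) - 4K_2e^(-3t) - 3K_3e^(t), v(t) = K_2e^(-3t) + K_3e^(t), w(t) = K_1e^(2t) - 2K_2e^(-3t) - 2K_3e^(t)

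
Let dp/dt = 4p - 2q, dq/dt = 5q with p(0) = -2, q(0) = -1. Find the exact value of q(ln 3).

A = [[4,-2],[0,5]]; eigenvalues λ = 4, 5.
Eigenvectors: (-1,0) for λ=4, (2,-1) for λ=5.
From the initial condition, c_1 = 4, c_2 = 1.
q(ln 3) = (4)(3^4)(0) + (1)(3^5)(-1) = -243.

-243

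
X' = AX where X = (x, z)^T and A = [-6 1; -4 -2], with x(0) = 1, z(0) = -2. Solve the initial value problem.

x(t) = -4te^(-4t) + e^(-4t), z(t) = -8te^(-4t) - 2e^(-4t)

Coefficient matrix A = [[-6, 1], [-4, -2]].
Characteristic polynomial det(A - λI) = λ^2 + 8λ + 16 = 0.
Single eigenvalue λ = -4 with algebraic multiplicity 2.
Eigenvector v = (-1,-2); generalized eigenvector w with (A-λI)w=v is (1,1).
General solution: e^(-4t)[c_1·v + c_2·(t·v + w)].
Applying x(0)=1, z(0)=-2 gives c_1=3, c_2=4.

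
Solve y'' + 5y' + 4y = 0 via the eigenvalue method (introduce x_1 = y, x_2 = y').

y(t) = K_1e^(-4t) + K_2e^(-t)

Let x_1 = y, x_2 = y'. Then x_1' = x_2 and x_2' = -4x_1 - 5x_2.
A = [[0,1],[-4,-5]]; det(A-λI) = λ^2 + 5λ + 4.
Eigenvalues λ = -4, -1 with eigenvectors (1,-4), (1,-1).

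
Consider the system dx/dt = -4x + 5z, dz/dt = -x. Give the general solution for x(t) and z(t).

x(t) = -K_1e^(-2t)sin(t) - 2K_1e^(-2t)cos(t) - 2K_2e^(-2t)sin(t) + K_2e^(-2t)cos(t), z(t) = -K_1e^(-2t)cos(t) - K_2e^(-2t)sin(t)

Coefficient matrix A = [[-4, 5], [-1, 0]].
Characteristic polynomial det(A - λI) = λ^2 + 4λ + 5 = 0.
Eigenvalues λ = -2 ± i (complex conjugate pair).
For λ=-2+i: an eigenvector is (-2,-1) - i(-1,0) = (-2 + i, -1).
A real fundamental pair from Re and Im of e^((-2+i)t)v: X_1 = e^(-2t)(cos(t)·(-2,-1) + sin(t)·(-1,0)), X_2 = e^(-2t)(sin(t)·(-2,-1) - cos(t)·(-1,0)).
General solution: K_1X_1 + K_2X_2.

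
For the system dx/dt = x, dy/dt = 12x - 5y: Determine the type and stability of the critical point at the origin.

saddle

A = [[1,0],[12,-5]]; det(A-λI) = λ^2 + 4λ - 5.
λ = 1, -5: opposite signs.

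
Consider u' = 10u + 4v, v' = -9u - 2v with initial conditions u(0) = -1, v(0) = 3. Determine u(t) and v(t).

u(t) = 6te^(4t) - e^(4t), v(t) = -9te^(4t) + 3e^(4t)

Coefficient matrix A = [[10, 4], [-9, -2]].
Characteristic polynomial det(A - λI) = λ^2 - 8λ + 16 = 0.
Single eigenvalue λ = 4 with algebraic multiplicity 2.
Eigenvector v = (2,-3); generalized eigenvector w with (A-λI)w=v is (-1,2).
General solution: e^(4t)[C_1·v + C_2·(t·v + w)].
Applying u(0)=-1, v(0)=3 gives C_1=1, C_2=3.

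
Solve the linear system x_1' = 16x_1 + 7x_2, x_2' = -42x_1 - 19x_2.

Coefficient matrix A = [[16, 7], [-42, -19]].
Characteristic polynomial det(A - λI) = λ^2 + 3λ - 10 = 0.
Eigenvalues λ = -5, 2.
For λ=-5: (A-λI) row 1 is [21, 7], so an eigenvector is (-1, 3).
For λ=2: (A-λI) row 1 is [14, 7], so an eigenvector is (-1, 2).
General solution: C_1e^(-5t)(-1,3) + C_2e^(2t)(-1,2).

x_1(t) = -C_1e^(-5t) - C_2e^(2t), x_2(t) = 3C_1e^(-5t) + 2C_2e^(2t)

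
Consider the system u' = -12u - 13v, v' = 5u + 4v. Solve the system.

Coefficient matrix A = [[-12, -13], [5, 4]].
Characteristic polynomial det(A - λI) = λ^2 + 8λ + 17 = 0.
Eigenvalues λ = -4 ± i (complex conjugate pair).
For λ=-4+i: an eigenvector is (-3,2) - i(-2,1) = (-3 + 2i, 2 - i).
A real fundamental pair from Re and Im of e^((-4+i)t)v: X_1 = e^(-4t)(cos(t)·(-3,2) + sin(t)·(-2,1)), X_2 = e^(-4t)(sin(t)·(-3,2) - cos(t)·(-2,1)).
General solution: C_1X_1 + C_2X_2.

u(t) = -2C_1e^(-4t)sin(t) - 3C_1e^(-4t)cos(t) - 3C_2e^(-4t)sin(t) + 2C_2e^(-4t)cos(t), v(t) = C_1e^(-4t)sin(t) + 2C_1e^(-4t)cos(t) + 2C_2e^(-4t)sin(t) - C_2e^(-4t)cos(t)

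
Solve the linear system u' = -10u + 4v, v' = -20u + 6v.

u(t) = C_1e^(-2t)cos(4t) + C_2e^(-2t)sin(4t), v(t) = -C_1e^(-2t)sin(4t) + 2C_1e^(-2t)cos(4t) + 2C_2e^(-2t)sin(4t) + C_2e^(-2t)cos(4t)

Coefficient matrix A = [[-10, 4], [-20, 6]].
Characteristic polynomial det(A - λI) = λ^2 + 4λ + 20 = 0.
Eigenvalues λ = -2 ± 4i (complex conjugate pair).
For λ=-2+4i: an eigenvector is (1,2) - i(0,-1) = (1, 2 + i).
A real fundamental pair from Re and Im of e^((-2+4i)t)v: X_1 = e^(-2t)(cos(4t)·(1,2) + sin(4t)·(0,-1)), X_2 = e^(-2t)(sin(4t)·(1,2) - cos(4t)·(0,-1)).
General solution: C_1X_1 + C_2X_2.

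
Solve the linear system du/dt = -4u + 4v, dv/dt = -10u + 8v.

u(t) = -K_1e^(2t)sin(2t) + K_1e^(2t)cos(2t) + K_2e^(2t)sin(2t) + K_2e^(2t)cos(2t), v(t) = -2K_1e^(2t)sin(2t) + K_1e^(2t)cos(2t) + K_2e^(2t)sin(2t) + 2K_2e^(2t)cos(2t)

Coefficient matrix A = [[-4, 4], [-10, 8]].
Characteristic polynomial det(A - λI) = λ^2 - 4λ + 8 = 0.
Eigenvalues λ = 2 ± 2i (complex conjugate pair).
For λ=2+2i: an eigenvector is (1,1) - i(-1,-2) = (1 + i, 1 + 2i).
A real fundamental pair from Re and Im of e^((2+2i)t)v: X_1 = e^(2t)(cos(2t)·(1,1) + sin(2t)·(-1,-2)), X_2 = e^(2t)(sin(2t)·(1,1) - cos(2t)·(-1,-2)).
General solution: K_1X_1 + K_2X_2.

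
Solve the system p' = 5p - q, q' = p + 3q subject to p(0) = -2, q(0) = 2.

Coefficient matrix A = [[5, -1], [1, 3]].
Characteristic polynomial det(A - λI) = λ^2 - 8λ + 16 = 0.
Single eigenvalue λ = 4 with algebraic multiplicity 2.
Eigenvector v = (1,1); generalized eigenvector w with (A-λI)w=v is (-1,-2).
General solution: e^(4t)[K_1·v + K_2·(t·v + w)].
Applying p(0)=-2, q(0)=2 gives K_1=-6, K_2=-4.

p(t) = -4te^(4t) - 2e^(4t), q(t) = -4te^(4t) + 2e^(4t)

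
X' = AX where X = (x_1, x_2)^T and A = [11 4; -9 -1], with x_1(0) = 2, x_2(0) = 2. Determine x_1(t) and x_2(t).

Coefficient matrix A = [[11, 4], [-9, -1]].
Characteristic polynomial det(A - λI) = λ^2 - 10λ + 25 = 0.
Single eigenvalue λ = 5 with algebraic multiplicity 2.
Eigenvector v = (2,-3); generalized eigenvector w with (A-λI)w=v is (-1,2).
General solution: e^(5t)[c_1·v + c_2·(t·v + w)].
Applying x_1(0)=2, x_2(0)=2 gives c_1=6, c_2=10.

x_1(t) = 20te^(5t) + 2e^(5t), x_2(t) = -30te^(5t) + 2e^(5t)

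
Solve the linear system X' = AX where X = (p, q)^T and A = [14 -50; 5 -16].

p(t) = 3K_1e^(-t)sin(5t) + K_1e^(-t)cos(5t) + K_2e^(-t)sin(5t) - 3K_2e^(-t)cos(5t), q(t) = K_1e^(-t)sin(5t) - K_2e^(-t)cos(5t)

Coefficient matrix A = [[14, -50], [5, -16]].
Characteristic polynomial det(A - λI) = λ^2 + 2λ + 26 = 0.
Eigenvalues λ = -1 ± 5i (complex conjugate pair).
For λ=-1+5i: an eigenvector is (1,0) - i(3,1) = (1 - 3i, 0 - i).
A real fundamental pair from Re and Im of e^((-1+5i)t)v: X_1 = e^(-t)(cos(5t)·(1,0) + sin(5t)·(3,1)), X_2 = e^(-t)(sin(5t)·(1,0) - cos(5t)·(3,1)).
General solution: K_1X_1 + K_2X_2.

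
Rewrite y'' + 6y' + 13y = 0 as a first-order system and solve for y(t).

y(t) = c_1e^(-3t)cos(2t) + c_2e^(-3t)sin(2t)

Let x_1 = y, x_2 = y'. Then x_1' = x_2 and x_2' = -13x_1 - 6x_2.
A = [[0,1],[-13,-6]]; det(A-λI) = λ^2 + 6λ + 13.
Eigenvalues λ = -3 ± 2i.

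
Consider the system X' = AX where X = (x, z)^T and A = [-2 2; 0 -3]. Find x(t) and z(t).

Coefficient matrix A = [[-2, 2], [0, -3]].
Characteristic polynomial det(A - λI) = λ^2 + 5λ + 6 = 0.
Eigenvalues λ = -2, -3.
For λ=-2: (A-λI) row 1 is [0, 2], so an eigenvector is (-1, 0).
For λ=-3: (A-λI) row 1 is [1, 2], so an eigenvector is (-2, 1).
General solution: c_1e^(-2t)(-1,0) + c_2e^(-3t)(-2,1).

x(t) = -c_1e^(-2t) - 2c_2e^(-3t), z(t) = c_2e^(-3t)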